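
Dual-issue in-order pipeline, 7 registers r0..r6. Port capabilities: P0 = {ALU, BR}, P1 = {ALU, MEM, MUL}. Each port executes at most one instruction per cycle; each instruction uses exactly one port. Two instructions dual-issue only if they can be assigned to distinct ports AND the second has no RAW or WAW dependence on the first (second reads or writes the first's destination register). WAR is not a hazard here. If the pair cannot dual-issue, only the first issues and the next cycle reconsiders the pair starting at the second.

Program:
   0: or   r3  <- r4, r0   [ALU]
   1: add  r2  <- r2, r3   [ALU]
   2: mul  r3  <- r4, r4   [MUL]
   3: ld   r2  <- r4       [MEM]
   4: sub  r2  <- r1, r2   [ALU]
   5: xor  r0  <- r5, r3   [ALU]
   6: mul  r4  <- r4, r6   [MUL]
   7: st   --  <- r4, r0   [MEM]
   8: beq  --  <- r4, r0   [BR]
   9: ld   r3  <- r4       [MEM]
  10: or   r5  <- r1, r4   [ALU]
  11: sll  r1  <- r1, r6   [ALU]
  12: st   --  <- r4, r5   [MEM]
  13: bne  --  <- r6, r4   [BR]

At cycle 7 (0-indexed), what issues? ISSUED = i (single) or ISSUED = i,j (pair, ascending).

c0: i0 or.ALU  RAW r3
c1: i1/i2 add.ALU mul.MUL  2-wide
c2: i3 ld.MEM  RAW+WAW r2
c3: i4/i5 sub.ALU xor.ALU  2-wide
c4: i6 mul.MUL  no-port MUL/MEM
c5: i7/i8 st.MEM beq.BR  2-wide
c6: i9/i10 ld.MEM or.ALU  2-wide
c7: i11/i12 sll.ALU st.MEM  2-wide
c8: i13 bne.BR  tail

ISSUED = 11,12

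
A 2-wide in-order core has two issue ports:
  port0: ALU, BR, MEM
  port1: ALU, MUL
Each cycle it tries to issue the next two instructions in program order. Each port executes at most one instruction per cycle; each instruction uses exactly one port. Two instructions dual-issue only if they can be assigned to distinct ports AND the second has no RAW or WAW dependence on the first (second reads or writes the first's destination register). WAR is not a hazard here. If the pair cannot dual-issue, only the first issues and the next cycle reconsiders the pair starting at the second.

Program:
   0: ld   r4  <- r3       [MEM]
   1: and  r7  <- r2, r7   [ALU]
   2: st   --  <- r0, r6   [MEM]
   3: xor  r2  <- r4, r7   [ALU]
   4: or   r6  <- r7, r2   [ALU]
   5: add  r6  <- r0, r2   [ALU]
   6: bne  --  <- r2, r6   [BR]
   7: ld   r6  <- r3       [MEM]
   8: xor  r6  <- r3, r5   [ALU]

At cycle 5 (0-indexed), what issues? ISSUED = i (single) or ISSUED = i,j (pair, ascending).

[0] i0,i1  ld;and  -- pair
[1] i2,i3  st;xor  -- pair
[2] i4  or  -- WAW r6
[3] i5  add  -- RAW r6
[4] i6  bne  -- no-port BR/MEM
[5] i7  ld  -- WAW r6
[6] i8  xor  -- tail

ISSUED = 7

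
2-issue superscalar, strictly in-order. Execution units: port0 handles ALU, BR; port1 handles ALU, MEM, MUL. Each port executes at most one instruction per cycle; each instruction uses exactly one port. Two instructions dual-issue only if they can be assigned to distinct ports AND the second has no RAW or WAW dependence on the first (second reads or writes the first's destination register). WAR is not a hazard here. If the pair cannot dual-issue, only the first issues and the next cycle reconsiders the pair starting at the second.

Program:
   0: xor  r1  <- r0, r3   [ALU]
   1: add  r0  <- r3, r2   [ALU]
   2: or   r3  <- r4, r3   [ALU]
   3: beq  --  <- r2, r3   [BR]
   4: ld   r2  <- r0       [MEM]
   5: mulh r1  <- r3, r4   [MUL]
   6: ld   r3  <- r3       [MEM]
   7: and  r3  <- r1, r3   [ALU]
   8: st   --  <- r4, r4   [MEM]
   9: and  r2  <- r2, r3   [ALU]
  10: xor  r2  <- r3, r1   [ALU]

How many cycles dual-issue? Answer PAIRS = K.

[0] i0+i1  xor add  -- pair
[1] i2  or  -- RAW r3
[2] i3+i4  beq ld  -- pair
[3] i5  mulh  -- no-port MUL/MEM
[4] i6  ld  -- RAW+WAW r3
[5] i7+i8  and st  -- pair
[6] i9  and  -- WAW r2
[7] i10  xor  -- tail

PAIRS = 3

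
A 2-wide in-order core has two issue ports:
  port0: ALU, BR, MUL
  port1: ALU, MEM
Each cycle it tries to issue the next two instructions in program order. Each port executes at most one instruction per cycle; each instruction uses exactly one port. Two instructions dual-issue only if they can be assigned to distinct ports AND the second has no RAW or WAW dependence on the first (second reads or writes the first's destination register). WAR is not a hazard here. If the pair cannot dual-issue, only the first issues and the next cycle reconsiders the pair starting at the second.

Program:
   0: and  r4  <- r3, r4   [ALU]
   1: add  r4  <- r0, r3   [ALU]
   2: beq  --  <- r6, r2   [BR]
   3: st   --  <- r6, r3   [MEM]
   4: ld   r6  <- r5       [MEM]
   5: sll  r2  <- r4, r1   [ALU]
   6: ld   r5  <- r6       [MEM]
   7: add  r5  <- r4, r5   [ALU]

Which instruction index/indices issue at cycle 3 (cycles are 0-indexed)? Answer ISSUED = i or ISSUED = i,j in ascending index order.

c0: i0 and  WAW r4
c1: i1+i2 add+beq  dual
c2: i3 st  no-port MEM/MEM
c3: i4+i5 ld+sll  dual
c4: i6 ld  RAW+WAW r5
c5: i7 add  tail

ISSUED = 4,5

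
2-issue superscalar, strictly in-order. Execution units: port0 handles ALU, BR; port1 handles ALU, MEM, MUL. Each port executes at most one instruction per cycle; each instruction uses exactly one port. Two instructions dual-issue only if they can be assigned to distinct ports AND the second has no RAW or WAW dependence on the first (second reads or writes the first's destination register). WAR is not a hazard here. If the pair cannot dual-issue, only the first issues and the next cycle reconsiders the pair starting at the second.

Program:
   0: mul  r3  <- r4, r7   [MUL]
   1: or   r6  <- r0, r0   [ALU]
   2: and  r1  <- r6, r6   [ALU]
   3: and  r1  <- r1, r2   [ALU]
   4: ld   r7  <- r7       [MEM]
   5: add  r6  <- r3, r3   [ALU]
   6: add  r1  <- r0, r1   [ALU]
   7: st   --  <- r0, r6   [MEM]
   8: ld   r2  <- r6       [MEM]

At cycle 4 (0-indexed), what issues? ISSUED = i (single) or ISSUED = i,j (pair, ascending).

  cy0 -> i0&i1 (mul.MUL;or.ALU) 2-wide
  cy1 -> i2 (and.ALU) RAW+WAW r1
  cy2 -> i3&i4 (and.ALU;ld.MEM) 2-wide
  cy3 -> i5&i6 (add.ALU;add.ALU) 2-wide
  cy4 -> i7 (st.MEM) no-port MEM/MEM
  cy5 -> i8 (ld.MEM) tail

ISSUED = 7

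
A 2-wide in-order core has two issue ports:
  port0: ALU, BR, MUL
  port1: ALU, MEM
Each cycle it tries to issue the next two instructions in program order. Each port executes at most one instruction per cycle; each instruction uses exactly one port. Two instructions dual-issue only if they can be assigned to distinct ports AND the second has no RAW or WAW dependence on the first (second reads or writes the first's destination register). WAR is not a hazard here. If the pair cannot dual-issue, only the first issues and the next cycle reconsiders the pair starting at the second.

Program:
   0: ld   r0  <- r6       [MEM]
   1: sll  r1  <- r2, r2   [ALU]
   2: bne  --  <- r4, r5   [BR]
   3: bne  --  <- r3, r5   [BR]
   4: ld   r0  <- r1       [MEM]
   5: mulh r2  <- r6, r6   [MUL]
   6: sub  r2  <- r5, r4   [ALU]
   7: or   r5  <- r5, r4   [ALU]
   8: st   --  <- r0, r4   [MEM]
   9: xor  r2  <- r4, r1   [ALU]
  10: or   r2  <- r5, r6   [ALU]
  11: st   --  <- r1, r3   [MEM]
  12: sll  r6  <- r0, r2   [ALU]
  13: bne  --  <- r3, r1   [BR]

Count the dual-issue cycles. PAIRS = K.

0. ld sll @i0+i1  | pair
1. bne @i2  | no-port BR/BR
2. bne ld @i3+i4  | pair
3. mulh @i5  | WAW r2
4. sub or @i6+i7  | pair
5. st xor @i8+i9  | pair
6. or st @i10+i11  | pair
7. sll bne @i12+i13  | pair

PAIRS = 6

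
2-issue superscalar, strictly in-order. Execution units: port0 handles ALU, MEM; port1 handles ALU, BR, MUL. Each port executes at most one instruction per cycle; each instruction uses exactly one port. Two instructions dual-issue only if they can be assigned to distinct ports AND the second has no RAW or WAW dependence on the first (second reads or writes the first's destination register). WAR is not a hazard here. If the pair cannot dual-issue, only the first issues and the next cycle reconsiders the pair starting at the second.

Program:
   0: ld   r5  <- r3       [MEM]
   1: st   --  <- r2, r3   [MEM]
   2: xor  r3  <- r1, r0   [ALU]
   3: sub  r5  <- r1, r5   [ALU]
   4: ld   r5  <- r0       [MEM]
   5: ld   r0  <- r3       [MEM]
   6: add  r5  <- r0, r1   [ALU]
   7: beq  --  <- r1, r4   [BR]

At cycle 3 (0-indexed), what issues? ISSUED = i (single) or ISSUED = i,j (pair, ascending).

c0: i0 ld  no-port MEM/MEM
c1: i1&i2 st+xor  pair
c2: i3 sub  WAW r5
c3: i4 ld  no-port MEM/MEM
c4: i5 ld  RAW r0
c5: i6&i7 add+beq  pair

ISSUED = 4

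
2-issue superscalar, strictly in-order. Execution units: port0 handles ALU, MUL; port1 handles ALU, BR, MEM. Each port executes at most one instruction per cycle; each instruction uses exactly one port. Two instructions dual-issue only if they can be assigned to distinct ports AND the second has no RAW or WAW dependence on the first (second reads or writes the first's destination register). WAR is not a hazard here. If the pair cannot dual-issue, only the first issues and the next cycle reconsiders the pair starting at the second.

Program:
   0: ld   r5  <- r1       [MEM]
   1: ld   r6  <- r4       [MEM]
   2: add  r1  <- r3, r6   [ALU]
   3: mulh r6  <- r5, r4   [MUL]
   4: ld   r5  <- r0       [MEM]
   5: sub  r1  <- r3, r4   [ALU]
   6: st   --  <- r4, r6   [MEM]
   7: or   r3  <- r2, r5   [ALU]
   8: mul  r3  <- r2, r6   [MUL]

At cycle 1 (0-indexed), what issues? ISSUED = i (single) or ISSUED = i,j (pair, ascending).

t=0 i0:ld ; no-port MEM/MEM
t=1 i1:ld ; RAW r6
t=2 i2,i3:add mulh ; pair
t=3 i4,i5:ld sub ; pair
t=4 i6,i7:st or ; pair
t=5 i8:mul ; tail

ISSUED = 1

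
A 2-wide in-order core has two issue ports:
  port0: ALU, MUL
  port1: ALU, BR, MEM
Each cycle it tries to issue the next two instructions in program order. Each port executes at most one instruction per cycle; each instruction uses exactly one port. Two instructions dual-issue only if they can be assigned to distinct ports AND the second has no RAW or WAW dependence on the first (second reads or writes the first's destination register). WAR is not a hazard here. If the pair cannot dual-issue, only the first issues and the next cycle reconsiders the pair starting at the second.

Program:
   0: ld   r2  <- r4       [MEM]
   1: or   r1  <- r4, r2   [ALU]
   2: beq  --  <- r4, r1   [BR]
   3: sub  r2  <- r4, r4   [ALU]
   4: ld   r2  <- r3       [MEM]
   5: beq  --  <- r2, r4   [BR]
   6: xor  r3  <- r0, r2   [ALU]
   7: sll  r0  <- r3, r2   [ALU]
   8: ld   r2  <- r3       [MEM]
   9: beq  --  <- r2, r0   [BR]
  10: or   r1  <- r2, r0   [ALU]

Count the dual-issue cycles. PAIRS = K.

PAIRS = 4

#0 head=0: ld i0 RAW r2
#1 head=1: or i1 RAW r1
#2 head=2: beq/sub i2/i3 dual
#3 head=4: ld i4 no-port MEM/BR
#4 head=5: beq/xor i5/i6 dual
#5 head=7: sll/ld i7/i8 dual
#6 head=9: beq/or i9/i10 dual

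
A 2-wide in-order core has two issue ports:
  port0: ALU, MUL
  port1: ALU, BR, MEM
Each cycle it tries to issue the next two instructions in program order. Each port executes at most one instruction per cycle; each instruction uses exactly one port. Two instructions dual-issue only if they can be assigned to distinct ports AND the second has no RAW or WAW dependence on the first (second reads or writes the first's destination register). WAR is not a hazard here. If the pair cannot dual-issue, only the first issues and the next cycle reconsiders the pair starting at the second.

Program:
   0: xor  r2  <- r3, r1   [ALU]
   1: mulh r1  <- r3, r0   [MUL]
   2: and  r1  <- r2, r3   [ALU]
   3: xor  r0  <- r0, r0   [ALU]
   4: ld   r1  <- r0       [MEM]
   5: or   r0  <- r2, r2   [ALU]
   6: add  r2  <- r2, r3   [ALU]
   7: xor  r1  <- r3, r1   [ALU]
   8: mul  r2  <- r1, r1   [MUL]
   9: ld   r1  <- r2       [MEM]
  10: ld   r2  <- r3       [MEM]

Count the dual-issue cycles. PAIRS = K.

t=0 i0/i1:xor/mulh ; dual
t=1 i2/i3:and/xor ; dual
t=2 i4/i5:ld/or ; dual
t=3 i6/i7:add/xor ; dual
t=4 i8:mul ; RAW r2
t=5 i9:ld ; no-port MEM/MEM
t=6 i10:ld ; tail

PAIRS = 4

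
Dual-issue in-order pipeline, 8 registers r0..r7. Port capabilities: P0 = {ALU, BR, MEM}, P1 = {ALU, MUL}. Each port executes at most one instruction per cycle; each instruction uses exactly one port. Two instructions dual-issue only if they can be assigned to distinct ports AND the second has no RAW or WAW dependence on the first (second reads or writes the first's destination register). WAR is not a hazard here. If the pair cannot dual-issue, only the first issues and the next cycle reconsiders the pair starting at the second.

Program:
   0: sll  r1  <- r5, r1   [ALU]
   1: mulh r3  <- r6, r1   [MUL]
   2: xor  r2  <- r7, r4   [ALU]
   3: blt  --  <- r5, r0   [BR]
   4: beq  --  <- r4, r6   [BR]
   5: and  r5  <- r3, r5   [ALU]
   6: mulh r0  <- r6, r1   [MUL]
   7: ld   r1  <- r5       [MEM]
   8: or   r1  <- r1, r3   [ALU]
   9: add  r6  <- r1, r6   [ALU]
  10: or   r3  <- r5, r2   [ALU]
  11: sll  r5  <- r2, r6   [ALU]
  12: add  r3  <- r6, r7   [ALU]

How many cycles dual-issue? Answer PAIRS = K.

PAIRS = 5

[0] i0  sll  -- RAW r1
[1] i1/i2  mulh;xor  -- pair
[2] i3  blt  -- no-port BR/BR
[3] i4/i5  beq;and  -- pair
[4] i6/i7  mulh;ld  -- pair
[5] i8  or  -- RAW r1
[6] i9/i10  add;or  -- pair
[7] i11/i12  sll;add  -- pair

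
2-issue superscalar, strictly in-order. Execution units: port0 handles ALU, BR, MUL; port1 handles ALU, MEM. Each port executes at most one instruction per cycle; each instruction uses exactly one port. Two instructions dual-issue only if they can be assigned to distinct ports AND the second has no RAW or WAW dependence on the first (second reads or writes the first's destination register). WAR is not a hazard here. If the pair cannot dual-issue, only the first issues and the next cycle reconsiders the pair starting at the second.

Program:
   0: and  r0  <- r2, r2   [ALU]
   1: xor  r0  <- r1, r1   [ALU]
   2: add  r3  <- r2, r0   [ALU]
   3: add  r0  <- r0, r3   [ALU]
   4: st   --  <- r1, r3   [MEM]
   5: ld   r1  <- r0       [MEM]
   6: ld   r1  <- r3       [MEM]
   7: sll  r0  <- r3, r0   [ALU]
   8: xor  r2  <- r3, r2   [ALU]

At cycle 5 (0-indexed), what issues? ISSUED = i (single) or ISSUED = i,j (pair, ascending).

0. and.ALU @i0  | WAW r0
1. xor.ALU @i1  | RAW r0
2. add.ALU @i2  | RAW r3
3. add.ALU;st.MEM @i3,i4  | dual
4. ld.MEM @i5  | no-port MEM/MEM
5. ld.MEM;sll.ALU @i6,i7  | dual
6. xor.ALU @i8  | tail

ISSUED = 6,7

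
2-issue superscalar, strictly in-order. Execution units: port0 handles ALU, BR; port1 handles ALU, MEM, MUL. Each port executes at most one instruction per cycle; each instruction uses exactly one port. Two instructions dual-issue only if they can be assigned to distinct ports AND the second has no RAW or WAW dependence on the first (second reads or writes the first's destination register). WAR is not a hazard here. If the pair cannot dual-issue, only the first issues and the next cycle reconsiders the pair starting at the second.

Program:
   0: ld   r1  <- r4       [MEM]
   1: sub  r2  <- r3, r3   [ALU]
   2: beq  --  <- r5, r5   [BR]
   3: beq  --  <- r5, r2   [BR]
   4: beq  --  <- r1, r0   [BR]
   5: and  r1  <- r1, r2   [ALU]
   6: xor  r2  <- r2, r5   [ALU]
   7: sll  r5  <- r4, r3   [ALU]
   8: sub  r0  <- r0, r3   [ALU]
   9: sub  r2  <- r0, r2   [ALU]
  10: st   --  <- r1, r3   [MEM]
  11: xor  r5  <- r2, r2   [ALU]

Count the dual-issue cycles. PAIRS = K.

[0] i0+i1  ld sub  -- pair
[1] i2  beq  -- no-port BR/BR
[2] i3  beq  -- no-port BR/BR
[3] i4+i5  beq and  -- pair
[4] i6+i7  xor sll  -- pair
[5] i8  sub  -- RAW r0
[6] i9+i10  sub st  -- pair
[7] i11  xor  -- tail

PAIRS = 4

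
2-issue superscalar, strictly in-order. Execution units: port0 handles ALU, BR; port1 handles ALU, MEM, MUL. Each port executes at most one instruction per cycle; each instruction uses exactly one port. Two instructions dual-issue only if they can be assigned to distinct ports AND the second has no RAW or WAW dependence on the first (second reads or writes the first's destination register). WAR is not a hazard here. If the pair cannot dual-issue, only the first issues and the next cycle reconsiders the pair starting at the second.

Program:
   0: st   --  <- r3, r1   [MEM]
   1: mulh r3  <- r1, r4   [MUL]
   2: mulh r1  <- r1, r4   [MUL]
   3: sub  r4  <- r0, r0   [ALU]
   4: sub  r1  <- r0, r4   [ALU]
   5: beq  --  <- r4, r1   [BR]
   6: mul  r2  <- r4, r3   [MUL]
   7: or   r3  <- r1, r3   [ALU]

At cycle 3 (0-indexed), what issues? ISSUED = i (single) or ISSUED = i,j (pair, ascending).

[0] i0  st.MEM  -- no-port MEM/MUL
[1] i1  mulh.MUL  -- no-port MUL/MUL
[2] i2&i3  mulh.MUL/sub.ALU  -- dual
[3] i4  sub.ALU  -- RAW r1
[4] i5&i6  beq.BR/mul.MUL  -- dual
[5] i7  or.ALU  -- tail

ISSUED = 4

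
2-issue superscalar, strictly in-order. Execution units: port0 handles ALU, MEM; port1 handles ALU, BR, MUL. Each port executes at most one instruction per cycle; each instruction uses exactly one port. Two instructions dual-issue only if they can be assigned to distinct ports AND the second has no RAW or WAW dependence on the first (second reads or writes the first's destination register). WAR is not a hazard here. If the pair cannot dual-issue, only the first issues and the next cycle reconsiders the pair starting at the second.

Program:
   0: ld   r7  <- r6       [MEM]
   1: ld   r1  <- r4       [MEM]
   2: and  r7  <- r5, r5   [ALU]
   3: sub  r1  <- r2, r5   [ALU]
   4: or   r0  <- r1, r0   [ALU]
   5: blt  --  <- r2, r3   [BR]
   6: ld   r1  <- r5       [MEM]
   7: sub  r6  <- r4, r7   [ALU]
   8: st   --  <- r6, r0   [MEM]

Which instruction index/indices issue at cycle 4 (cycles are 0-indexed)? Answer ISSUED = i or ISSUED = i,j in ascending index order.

t=0 i0:ld ; no-port MEM/MEM
t=1 i1/i2:ld and ; pair
t=2 i3:sub ; RAW r1
t=3 i4/i5:or blt ; pair
t=4 i6/i7:ld sub ; pair
t=5 i8:st ; tail

ISSUED = 6,7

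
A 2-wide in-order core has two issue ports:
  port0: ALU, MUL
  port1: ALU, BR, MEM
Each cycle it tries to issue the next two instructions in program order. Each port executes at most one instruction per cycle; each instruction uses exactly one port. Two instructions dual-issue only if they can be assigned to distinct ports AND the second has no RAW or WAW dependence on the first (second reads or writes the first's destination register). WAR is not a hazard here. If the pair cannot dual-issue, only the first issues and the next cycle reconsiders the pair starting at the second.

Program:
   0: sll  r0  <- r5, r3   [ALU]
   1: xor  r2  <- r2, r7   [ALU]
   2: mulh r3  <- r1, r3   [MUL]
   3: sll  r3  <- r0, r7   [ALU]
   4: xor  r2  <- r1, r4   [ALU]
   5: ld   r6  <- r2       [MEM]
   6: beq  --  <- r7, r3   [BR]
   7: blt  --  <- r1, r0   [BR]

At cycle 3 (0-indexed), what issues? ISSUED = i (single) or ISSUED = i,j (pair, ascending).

ISSUED = 5

[0] i0,i1  sll/xor  -- pair
[1] i2  mulh  -- WAW r3
[2] i3,i4  sll/xor  -- pair
[3] i5  ld  -- no-port MEM/BR
[4] i6  beq  -- no-port BR/BR
[5] i7  blt  -- tail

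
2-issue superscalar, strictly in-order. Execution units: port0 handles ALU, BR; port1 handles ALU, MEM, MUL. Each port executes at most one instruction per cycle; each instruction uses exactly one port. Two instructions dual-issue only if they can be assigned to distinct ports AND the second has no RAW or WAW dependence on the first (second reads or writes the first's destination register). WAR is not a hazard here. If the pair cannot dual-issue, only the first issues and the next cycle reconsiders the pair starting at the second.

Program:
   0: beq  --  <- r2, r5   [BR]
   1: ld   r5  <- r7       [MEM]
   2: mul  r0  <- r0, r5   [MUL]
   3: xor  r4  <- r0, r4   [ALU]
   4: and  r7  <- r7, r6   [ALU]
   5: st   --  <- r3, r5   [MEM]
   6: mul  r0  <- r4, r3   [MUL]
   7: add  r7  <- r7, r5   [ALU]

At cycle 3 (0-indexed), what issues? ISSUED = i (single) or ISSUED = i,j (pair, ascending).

c0: i0/i1 beq ld  pair
c1: i2 mul  RAW r0
c2: i3/i4 xor and  pair
c3: i5 st  no-port MEM/MUL
c4: i6/i7 mul add  pair

ISSUED = 5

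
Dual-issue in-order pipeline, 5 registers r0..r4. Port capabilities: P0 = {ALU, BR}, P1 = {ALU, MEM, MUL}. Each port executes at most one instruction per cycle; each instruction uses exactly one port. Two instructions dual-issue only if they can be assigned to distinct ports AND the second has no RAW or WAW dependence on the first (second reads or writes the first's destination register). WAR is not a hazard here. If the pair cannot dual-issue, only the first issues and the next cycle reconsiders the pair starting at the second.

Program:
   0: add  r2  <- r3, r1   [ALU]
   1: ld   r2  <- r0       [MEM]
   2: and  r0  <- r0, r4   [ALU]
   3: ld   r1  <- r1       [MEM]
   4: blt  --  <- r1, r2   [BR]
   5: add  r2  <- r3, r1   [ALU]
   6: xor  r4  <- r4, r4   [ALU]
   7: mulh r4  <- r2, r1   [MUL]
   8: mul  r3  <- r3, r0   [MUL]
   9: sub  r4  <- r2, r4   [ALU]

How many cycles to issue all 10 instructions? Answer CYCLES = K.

#0 head=0: add.ALU i0 WAW r2
#1 head=1: ld.MEM+and.ALU i1/i2 dual
#2 head=3: ld.MEM i3 RAW r1
#3 head=4: blt.BR+add.ALU i4/i5 dual
#4 head=6: xor.ALU i6 WAW r4
#5 head=7: mulh.MUL i7 no-port MUL/MUL
#6 head=8: mul.MUL+sub.ALU i8/i9 dual

CYCLES = 7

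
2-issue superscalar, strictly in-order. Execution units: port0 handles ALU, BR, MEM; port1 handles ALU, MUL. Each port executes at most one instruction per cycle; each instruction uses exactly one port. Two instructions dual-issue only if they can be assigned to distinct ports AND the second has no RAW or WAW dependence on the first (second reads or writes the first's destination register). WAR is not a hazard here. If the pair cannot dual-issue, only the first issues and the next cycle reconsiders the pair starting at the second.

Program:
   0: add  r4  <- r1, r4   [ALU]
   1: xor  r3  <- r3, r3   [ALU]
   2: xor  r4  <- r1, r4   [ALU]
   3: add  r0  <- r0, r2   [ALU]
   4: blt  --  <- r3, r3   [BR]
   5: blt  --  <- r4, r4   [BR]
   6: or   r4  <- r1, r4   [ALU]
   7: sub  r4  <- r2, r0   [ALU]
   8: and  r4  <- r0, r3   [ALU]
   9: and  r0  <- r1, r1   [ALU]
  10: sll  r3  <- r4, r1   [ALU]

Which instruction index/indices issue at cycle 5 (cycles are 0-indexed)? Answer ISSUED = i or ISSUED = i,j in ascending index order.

t=0 i0,i1:add+xor ; dual
t=1 i2,i3:xor+add ; dual
t=2 i4:blt ; no-port BR/BR
t=3 i5,i6:blt+or ; dual
t=4 i7:sub ; WAW r4
t=5 i8,i9:and+and ; dual
t=6 i10:sll ; tail

ISSUED = 8,9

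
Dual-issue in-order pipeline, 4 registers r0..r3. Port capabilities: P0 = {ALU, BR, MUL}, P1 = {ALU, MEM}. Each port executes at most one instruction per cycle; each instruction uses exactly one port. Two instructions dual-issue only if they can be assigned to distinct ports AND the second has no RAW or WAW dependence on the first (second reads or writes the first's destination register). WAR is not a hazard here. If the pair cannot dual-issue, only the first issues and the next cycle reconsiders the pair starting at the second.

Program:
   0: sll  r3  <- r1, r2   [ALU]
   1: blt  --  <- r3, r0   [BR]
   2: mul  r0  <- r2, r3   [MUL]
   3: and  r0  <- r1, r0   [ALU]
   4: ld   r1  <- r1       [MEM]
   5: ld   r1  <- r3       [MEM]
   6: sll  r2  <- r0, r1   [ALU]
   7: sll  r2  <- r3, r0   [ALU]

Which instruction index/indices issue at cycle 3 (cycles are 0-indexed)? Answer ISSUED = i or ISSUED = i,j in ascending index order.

c0: i0 sll.ALU  RAW r3
c1: i1 blt.BR  no-port BR/MUL
c2: i2 mul.MUL  RAW+WAW r0
c3: i3+i4 and.ALU/ld.MEM  pair
c4: i5 ld.MEM  RAW r1
c5: i6 sll.ALU  WAW r2
c6: i7 sll.ALU  tail

ISSUED = 3,4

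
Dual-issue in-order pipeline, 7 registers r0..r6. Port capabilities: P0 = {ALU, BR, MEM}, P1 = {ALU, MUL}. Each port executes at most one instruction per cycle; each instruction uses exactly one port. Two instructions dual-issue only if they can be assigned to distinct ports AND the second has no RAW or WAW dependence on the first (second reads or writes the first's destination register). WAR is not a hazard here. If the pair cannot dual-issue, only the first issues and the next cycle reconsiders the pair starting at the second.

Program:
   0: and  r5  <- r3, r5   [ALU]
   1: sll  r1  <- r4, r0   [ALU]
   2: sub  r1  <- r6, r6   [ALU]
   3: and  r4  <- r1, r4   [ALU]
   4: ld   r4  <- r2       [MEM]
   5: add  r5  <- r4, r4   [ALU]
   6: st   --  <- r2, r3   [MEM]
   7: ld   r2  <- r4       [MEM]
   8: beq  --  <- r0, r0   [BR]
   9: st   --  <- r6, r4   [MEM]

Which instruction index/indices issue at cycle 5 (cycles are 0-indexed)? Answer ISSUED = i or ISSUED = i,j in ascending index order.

#0 head=0: and/sll i0+i1 dual
#1 head=2: sub i2 RAW r1
#2 head=3: and i3 WAW r4
#3 head=4: ld i4 RAW r4
#4 head=5: add/st i5+i6 dual
#5 head=7: ld i7 no-port MEM/BR
#6 head=8: beq i8 no-port BR/MEM
#7 head=9: st i9 tail

ISSUED = 7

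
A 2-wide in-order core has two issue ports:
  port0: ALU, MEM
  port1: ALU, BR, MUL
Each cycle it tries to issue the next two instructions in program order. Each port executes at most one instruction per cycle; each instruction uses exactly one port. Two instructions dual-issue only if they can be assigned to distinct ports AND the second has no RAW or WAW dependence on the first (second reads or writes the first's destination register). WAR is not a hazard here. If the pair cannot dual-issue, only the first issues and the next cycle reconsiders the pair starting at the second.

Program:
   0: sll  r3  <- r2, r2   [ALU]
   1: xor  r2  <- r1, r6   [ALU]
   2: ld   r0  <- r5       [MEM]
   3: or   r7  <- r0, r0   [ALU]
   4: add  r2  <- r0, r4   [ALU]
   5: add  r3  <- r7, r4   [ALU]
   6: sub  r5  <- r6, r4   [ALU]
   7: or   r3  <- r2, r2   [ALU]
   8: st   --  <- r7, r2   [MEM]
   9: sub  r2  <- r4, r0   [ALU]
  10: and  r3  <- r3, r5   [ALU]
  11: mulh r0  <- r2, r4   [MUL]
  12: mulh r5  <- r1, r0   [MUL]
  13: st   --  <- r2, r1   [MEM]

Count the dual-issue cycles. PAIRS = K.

  cy0 -> i0,i1 (sll/xor) pair
  cy1 -> i2 (ld) RAW r0
  cy2 -> i3,i4 (or/add) pair
  cy3 -> i5,i6 (add/sub) pair
  cy4 -> i7,i8 (or/st) pair
  cy5 -> i9,i10 (sub/and) pair
  cy6 -> i11 (mulh) no-port MUL/MUL
  cy7 -> i12,i13 (mulh/st) pair

PAIRS = 6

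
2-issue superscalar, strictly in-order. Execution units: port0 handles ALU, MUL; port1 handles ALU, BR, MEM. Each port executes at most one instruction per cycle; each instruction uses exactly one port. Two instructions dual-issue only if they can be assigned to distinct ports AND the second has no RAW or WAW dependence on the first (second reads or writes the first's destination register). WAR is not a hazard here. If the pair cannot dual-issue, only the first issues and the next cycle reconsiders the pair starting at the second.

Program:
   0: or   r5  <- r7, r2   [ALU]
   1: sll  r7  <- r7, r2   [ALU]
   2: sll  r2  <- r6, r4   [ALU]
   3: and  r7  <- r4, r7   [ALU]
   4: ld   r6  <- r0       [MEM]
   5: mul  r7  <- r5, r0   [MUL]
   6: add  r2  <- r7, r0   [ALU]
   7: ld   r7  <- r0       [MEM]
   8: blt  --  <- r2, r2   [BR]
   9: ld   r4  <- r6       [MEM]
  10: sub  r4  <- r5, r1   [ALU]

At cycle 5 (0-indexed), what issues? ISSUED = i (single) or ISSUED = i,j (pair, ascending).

ISSUED = 9

  cy0 -> i0/i1 (or.ALU sll.ALU) 2-wide
  cy1 -> i2/i3 (sll.ALU and.ALU) 2-wide
  cy2 -> i4/i5 (ld.MEM mul.MUL) 2-wide
  cy3 -> i6/i7 (add.ALU ld.MEM) 2-wide
  cy4 -> i8 (blt.BR) no-port BR/MEM
  cy5 -> i9 (ld.MEM) WAW r4
  cy6 -> i10 (sub.ALU) tail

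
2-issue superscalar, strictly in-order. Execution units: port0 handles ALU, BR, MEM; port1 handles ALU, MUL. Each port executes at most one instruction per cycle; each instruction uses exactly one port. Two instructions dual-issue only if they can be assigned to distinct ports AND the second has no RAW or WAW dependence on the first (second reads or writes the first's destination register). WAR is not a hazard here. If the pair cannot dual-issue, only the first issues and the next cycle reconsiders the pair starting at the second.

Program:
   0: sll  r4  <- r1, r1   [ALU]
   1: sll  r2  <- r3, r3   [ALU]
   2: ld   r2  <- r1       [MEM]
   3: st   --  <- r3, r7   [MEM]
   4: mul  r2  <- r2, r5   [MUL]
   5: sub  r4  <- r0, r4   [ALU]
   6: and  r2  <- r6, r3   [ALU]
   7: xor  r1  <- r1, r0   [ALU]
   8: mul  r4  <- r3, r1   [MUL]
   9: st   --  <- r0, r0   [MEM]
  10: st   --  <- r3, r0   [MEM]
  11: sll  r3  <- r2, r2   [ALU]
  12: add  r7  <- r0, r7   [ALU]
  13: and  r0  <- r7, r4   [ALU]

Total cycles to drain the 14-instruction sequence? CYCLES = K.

CYCLES = 9

  cy0 -> i0,i1 (sll/sll) 2-wide
  cy1 -> i2 (ld) no-port MEM/MEM
  cy2 -> i3,i4 (st/mul) 2-wide
  cy3 -> i5,i6 (sub/and) 2-wide
  cy4 -> i7 (xor) RAW r1
  cy5 -> i8,i9 (mul/st) 2-wide
  cy6 -> i10,i11 (st/sll) 2-wide
  cy7 -> i12 (add) RAW r7
  cy8 -> i13 (and) tail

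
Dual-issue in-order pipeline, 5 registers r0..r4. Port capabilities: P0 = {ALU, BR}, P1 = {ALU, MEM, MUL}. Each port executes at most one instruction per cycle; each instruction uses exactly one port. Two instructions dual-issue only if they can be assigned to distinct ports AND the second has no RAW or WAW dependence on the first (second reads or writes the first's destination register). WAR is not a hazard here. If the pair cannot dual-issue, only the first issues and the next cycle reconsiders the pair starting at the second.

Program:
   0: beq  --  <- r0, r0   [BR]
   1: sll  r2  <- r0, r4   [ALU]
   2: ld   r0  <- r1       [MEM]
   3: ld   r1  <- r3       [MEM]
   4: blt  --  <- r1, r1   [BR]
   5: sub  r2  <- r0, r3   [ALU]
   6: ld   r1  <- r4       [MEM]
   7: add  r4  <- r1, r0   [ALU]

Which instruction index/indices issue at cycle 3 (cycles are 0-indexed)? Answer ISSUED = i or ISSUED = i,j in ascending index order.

  cy0 -> i0&i1 (beq sll) pair
  cy1 -> i2 (ld) no-port MEM/MEM
  cy2 -> i3 (ld) RAW r1
  cy3 -> i4&i5 (blt sub) pair
  cy4 -> i6 (ld) RAW r1
  cy5 -> i7 (add) tail

ISSUED = 4,5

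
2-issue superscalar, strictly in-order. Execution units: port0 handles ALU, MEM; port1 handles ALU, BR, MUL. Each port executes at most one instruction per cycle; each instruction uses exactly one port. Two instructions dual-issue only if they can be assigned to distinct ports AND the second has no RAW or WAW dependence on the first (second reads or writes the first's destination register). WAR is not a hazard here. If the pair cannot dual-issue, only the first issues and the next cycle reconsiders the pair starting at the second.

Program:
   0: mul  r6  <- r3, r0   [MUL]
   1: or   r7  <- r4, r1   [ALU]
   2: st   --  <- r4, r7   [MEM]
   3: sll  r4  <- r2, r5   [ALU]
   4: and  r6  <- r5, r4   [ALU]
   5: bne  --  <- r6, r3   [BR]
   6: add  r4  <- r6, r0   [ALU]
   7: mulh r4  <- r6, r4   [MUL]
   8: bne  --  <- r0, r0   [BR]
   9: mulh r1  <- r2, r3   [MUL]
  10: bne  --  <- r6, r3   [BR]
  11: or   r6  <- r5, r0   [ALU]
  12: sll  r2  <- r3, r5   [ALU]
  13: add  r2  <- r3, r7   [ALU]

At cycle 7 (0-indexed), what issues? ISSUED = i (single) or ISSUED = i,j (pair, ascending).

  cy0 -> i0+i1 (mul.MUL;or.ALU) pair
  cy1 -> i2+i3 (st.MEM;sll.ALU) pair
  cy2 -> i4 (and.ALU) RAW r6
  cy3 -> i5+i6 (bne.BR;add.ALU) pair
  cy4 -> i7 (mulh.MUL) no-port MUL/BR
  cy5 -> i8 (bne.BR) no-port BR/MUL
  cy6 -> i9 (mulh.MUL) no-port MUL/BR
  cy7 -> i10+i11 (bne.BR;or.ALU) pair
  cy8 -> i12 (sll.ALU) WAW r2
  cy9 -> i13 (add.ALU) tail

ISSUED = 10,11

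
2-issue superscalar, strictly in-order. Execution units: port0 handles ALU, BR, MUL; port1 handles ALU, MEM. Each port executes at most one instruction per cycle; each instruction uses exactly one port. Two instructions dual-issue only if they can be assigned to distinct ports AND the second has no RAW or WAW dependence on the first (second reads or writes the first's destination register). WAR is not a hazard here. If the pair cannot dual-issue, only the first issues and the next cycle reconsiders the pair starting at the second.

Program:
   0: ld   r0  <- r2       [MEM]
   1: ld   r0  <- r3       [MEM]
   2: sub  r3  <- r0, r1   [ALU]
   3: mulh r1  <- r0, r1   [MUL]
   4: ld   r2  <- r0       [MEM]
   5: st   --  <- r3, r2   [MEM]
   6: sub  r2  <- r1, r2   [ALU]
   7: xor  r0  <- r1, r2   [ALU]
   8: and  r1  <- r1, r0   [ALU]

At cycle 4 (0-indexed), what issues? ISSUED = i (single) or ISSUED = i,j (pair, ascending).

ISSUED = 5,6

c0: i0 ld.MEM  no-port MEM/MEM
c1: i1 ld.MEM  RAW r0
c2: i2&i3 sub.ALU+mulh.MUL  dual
c3: i4 ld.MEM  no-port MEM/MEM
c4: i5&i6 st.MEM+sub.ALU  dual
c5: i7 xor.ALU  RAW r0
c6: i8 and.ALU  tail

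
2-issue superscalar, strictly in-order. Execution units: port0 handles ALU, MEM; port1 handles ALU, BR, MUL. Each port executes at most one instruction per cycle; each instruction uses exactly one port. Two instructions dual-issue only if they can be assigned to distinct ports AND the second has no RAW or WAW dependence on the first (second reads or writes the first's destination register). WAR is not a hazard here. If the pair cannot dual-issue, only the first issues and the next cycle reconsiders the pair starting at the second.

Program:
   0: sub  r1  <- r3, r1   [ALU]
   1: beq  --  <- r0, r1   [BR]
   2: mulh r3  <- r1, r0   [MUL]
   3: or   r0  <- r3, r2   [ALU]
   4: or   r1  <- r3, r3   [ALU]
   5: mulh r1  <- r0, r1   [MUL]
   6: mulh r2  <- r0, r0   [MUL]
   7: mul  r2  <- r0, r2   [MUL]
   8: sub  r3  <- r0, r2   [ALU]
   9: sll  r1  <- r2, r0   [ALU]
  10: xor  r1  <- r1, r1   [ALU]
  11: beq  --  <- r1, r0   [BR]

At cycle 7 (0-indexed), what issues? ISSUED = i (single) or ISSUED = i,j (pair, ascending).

ISSUED = 8,9

[0] i0  sub.ALU  -- RAW r1
[1] i1  beq.BR  -- no-port BR/MUL
[2] i2  mulh.MUL  -- RAW r3
[3] i3/i4  or.ALU/or.ALU  -- dual
[4] i5  mulh.MUL  -- no-port MUL/MUL
[5] i6  mulh.MUL  -- no-port MUL/MUL
[6] i7  mul.MUL  -- RAW r2
[7] i8/i9  sub.ALU/sll.ALU  -- dual
[8] i10  xor.ALU  -- RAW r1
[9] i11  beq.BR  -- tail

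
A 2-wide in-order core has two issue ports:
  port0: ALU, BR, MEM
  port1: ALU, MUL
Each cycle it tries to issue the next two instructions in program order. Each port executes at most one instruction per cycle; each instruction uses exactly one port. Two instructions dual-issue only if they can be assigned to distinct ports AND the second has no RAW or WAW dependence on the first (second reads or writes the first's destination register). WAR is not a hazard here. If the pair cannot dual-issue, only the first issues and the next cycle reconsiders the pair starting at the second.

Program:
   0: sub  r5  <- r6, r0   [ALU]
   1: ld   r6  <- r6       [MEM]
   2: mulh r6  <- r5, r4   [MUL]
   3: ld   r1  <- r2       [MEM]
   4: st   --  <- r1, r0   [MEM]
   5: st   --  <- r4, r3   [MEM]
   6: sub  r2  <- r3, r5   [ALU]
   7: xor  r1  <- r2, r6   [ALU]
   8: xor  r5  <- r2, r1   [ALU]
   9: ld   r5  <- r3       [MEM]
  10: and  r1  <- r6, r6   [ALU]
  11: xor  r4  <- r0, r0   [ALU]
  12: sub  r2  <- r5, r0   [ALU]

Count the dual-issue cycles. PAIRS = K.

0. sub.ALU/ld.MEM @i0&i1  | pair
1. mulh.MUL/ld.MEM @i2&i3  | pair
2. st.MEM @i4  | no-port MEM/MEM
3. st.MEM/sub.ALU @i5&i6  | pair
4. xor.ALU @i7  | RAW r1
5. xor.ALU @i8  | WAW r5
6. ld.MEM/and.ALU @i9&i10  | pair
7. xor.ALU/sub.ALU @i11&i12  | pair

PAIRS = 5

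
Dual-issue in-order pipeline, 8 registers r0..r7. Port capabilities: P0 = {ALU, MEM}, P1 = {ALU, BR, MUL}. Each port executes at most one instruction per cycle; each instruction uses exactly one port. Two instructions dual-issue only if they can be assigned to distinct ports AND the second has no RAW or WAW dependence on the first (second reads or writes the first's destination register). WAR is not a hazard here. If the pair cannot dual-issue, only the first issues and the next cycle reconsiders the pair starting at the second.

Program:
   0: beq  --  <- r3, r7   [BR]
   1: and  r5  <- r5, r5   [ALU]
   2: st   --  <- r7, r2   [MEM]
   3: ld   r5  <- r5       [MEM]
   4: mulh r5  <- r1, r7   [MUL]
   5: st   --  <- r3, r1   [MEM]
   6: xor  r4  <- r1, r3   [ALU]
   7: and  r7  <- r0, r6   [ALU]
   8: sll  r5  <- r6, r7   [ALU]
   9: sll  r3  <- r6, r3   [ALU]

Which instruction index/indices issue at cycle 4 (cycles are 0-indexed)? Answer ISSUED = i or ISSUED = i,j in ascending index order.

#0 head=0: beq+and i0+i1 2-wide
#1 head=2: st i2 no-port MEM/MEM
#2 head=3: ld i3 WAW r5
#3 head=4: mulh+st i4+i5 2-wide
#4 head=6: xor+and i6+i7 2-wide
#5 head=8: sll+sll i8+i9 2-wide

ISSUED = 6,7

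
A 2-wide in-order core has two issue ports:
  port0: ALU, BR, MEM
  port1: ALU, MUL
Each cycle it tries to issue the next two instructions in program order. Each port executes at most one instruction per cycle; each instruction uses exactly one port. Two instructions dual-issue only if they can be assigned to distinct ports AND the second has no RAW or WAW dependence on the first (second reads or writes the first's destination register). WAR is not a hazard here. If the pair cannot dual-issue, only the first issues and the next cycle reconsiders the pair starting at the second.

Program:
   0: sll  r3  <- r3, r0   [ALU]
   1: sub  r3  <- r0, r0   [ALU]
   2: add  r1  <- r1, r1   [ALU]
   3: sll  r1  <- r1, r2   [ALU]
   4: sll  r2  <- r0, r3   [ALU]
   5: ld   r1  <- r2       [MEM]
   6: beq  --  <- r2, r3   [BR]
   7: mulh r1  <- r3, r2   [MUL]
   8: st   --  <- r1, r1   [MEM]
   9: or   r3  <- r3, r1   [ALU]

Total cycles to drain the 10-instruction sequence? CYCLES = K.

CYCLES = 6

0. sll @i0  | WAW r3
1. sub;add @i1,i2  | 2-wide
2. sll;sll @i3,i4  | 2-wide
3. ld @i5  | no-port MEM/BR
4. beq;mulh @i6,i7  | 2-wide
5. st;or @i8,i9  | 2-wide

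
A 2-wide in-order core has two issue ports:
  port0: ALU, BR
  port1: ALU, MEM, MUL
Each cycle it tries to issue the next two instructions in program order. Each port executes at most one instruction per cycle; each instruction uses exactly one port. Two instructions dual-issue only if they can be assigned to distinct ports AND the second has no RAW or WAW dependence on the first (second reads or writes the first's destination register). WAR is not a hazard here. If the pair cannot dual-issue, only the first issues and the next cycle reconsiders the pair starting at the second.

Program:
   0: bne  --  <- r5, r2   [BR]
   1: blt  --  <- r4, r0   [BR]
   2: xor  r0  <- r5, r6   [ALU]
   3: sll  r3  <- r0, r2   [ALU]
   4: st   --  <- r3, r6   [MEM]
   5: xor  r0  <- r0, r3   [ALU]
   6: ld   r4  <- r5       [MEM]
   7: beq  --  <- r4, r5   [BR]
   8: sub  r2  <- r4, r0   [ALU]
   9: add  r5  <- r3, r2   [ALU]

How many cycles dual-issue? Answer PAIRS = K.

PAIRS = 3

#0 head=0: bne i0 no-port BR/BR
#1 head=1: blt+xor i1/i2 dual
#2 head=3: sll i3 RAW r3
#3 head=4: st+xor i4/i5 dual
#4 head=6: ld i6 RAW r4
#5 head=7: beq+sub i7/i8 dual
#6 head=9: add i9 tail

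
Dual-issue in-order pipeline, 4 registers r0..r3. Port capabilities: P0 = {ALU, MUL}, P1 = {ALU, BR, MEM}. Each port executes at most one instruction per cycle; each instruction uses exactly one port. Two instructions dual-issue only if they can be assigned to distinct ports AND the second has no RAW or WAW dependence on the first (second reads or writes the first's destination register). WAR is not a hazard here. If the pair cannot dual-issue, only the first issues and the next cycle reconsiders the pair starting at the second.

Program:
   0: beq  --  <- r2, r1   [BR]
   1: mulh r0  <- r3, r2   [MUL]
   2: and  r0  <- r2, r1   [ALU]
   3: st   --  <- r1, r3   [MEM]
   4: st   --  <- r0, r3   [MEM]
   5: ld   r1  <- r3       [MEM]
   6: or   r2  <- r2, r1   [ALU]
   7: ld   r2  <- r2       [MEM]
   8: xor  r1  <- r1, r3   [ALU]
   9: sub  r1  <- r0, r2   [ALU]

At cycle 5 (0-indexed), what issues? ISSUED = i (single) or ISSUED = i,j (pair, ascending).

t=0 i0&i1:beq+mulh ; dual
t=1 i2&i3:and+st ; dual
t=2 i4:st ; no-port MEM/MEM
t=3 i5:ld ; RAW r1
t=4 i6:or ; RAW+WAW r2
t=5 i7&i8:ld+xor ; dual
t=6 i9:sub ; tail

ISSUED = 7,8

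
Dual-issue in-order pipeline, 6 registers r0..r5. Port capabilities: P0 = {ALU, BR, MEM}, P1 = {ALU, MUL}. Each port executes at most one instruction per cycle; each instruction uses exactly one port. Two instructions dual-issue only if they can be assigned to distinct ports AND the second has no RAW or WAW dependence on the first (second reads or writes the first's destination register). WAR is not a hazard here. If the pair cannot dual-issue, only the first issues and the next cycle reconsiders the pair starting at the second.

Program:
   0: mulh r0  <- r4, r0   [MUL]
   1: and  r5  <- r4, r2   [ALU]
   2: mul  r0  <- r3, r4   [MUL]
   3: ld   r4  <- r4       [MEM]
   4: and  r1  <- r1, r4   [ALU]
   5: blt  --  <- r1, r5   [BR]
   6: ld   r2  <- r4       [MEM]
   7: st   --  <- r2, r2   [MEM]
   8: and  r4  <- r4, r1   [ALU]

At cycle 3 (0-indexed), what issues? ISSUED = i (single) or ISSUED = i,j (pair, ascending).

ISSUED = 5

0. mulh;and @i0&i1  | dual
1. mul;ld @i2&i3  | dual
2. and @i4  | RAW r1
3. blt @i5  | no-port BR/MEM
4. ld @i6  | no-port MEM/MEM
5. st;and @i7&i8  | dual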